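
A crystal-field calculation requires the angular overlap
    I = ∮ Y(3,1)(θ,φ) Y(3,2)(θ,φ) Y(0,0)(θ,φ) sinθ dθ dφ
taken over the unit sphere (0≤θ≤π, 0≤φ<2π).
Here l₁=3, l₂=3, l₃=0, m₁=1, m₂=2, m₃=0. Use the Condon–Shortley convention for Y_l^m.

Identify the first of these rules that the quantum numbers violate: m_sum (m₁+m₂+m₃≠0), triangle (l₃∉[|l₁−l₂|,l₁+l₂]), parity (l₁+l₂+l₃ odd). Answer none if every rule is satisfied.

m_sum

m₁+m₂+m₃ = 1 + 2 + 0 = 3  ✗
triangle: |3−3|=0 ≤ l₃=0 ≤ 3+3=6
parity: l₁+l₂+l₃ = 6 is even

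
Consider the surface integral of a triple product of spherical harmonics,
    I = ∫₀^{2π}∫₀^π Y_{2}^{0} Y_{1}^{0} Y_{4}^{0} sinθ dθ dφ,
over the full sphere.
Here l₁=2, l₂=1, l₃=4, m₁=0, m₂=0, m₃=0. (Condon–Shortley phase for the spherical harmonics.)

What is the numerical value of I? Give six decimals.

0.000000

l₃=4 ∉ [1,3] — triangle fails ⇒ I = 0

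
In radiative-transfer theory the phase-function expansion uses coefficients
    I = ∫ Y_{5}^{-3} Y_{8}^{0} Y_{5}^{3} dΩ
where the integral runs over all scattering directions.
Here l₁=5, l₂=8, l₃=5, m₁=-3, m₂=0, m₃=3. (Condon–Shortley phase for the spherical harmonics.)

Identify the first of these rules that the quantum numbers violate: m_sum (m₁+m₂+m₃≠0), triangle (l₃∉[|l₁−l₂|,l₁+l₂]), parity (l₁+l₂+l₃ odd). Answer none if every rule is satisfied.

none

azimuthal sum: -3 + 0 + 3 = 0  ✓
3 ≤ 5 ≤ 13 (triangle on l)  ✓
L = 5 + 8 + 5 = 18 (even)  ✓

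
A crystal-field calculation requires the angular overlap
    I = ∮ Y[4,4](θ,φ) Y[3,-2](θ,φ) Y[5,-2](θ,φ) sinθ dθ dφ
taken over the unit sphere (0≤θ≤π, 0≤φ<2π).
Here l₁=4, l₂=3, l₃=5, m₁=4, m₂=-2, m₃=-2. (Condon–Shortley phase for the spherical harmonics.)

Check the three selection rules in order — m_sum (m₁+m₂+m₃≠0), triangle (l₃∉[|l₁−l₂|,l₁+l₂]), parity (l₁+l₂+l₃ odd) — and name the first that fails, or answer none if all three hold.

none

Σmᵢ = 0  ✓
l₃∈[|l₁−l₂|,l₁+l₂]=[1,7], have l₃=5  ✓
Σlᵢ = 12 ⇒ even  ✓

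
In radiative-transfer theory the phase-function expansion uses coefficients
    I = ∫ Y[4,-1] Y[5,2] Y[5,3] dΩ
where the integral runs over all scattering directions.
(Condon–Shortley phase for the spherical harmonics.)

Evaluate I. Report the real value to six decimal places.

0.000000

Σmᵢ = 4 ≠ 0, so the φ-integral vanishes; I = 0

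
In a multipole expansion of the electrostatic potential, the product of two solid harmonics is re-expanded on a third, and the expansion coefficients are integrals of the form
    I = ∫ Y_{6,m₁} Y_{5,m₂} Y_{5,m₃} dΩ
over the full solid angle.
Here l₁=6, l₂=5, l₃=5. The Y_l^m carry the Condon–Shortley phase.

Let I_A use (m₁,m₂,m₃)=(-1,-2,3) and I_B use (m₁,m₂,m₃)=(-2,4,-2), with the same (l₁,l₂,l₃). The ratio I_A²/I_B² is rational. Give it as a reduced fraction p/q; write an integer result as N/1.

Shared (l₁,l₂,l₃)=(6,5,5): N and (l;000)² cancel in I_A²/I_B².
A: Δ = 6!·6!·4!/17! = 1/28588560; Racah Σ t=1..3: t=1:−1/345600 t=2:+1/34560 t=3:−1/41472 = 1/518400; ⇒ 3j(6 5 5; -1 -2 3)² = 7/36465, sgn +1
B: Δ = 6!·6!·4!/17! = 1/28588560; Racah Σ t=5..6: t=5:−1/103680 t=6:+1/207360 = -1/207360; ⇒ 3j(6 5 5; -2 4 -2)² = 21/2431, sgn +1
I_A²/I_B² = (7/36465)/(21/2431) = 1/45

1/45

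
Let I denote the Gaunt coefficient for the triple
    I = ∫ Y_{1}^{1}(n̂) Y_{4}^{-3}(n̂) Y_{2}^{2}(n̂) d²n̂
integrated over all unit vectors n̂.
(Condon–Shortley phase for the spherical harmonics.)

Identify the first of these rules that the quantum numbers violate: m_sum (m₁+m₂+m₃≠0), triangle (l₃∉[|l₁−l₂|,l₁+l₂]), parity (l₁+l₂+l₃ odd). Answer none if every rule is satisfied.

triangle

m₁+m₂+m₃ = 1 − 3 + 2 = 0  ✓
triangle: |1−4|=3 ≤ l₃=2 ≤ 1+4=5  ✗
parity: l₁+l₂+l₃ = 7 is odd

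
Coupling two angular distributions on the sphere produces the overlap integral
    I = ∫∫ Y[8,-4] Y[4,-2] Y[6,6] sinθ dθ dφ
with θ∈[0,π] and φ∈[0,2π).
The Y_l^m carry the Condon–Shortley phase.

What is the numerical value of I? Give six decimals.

-0.069625

Checks pass: Σm=0; 18 even; l₃=6∈[4,12].
(2·8+1)(2·4+1)(2·6+1) = 1989
Δ: 6! 10! 2! / 19! → 1/23279256
sum: t=2:+1/1658880 t=3:−1/518400 t=4:+1/1658880 = -1/1382400
3j²(8 4 6; 0 0 0) = Δ·Π!·Σ² = 504/46189  (sign -1)
sum: t=2:+1/348364800 = 1/348364800
3j²(8 4 6; -4 -2 6) = Δ·Π!·Σ² = 165/58786  (sign +1)
combine: 4πI² = 1989·504/46189·165/58786 = 4860/79781
take √, sign -1: I = -0.06962472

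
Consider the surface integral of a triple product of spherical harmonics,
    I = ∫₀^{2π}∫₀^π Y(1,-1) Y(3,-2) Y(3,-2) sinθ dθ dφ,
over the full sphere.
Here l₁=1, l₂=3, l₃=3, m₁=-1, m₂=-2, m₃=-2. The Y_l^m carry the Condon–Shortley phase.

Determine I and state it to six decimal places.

m-sum = -1 − 2 − 2 = -5 ≠ 0 ⇒ I = 0

0.000000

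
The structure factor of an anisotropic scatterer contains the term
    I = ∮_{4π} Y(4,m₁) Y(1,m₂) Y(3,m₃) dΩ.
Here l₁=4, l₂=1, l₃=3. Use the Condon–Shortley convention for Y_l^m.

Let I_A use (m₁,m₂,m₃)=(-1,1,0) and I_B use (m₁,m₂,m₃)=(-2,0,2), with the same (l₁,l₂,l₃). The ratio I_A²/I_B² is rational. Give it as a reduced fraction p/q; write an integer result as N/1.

5/6

Shared (l₁,l₂,l₃)=(4,1,3): N and (l;000)² cancel in I_A²/I_B².
A: Δ = 2!·6!·0!/9! = 1/252; Racah Σ t=2..2: t=2:+1/72 = 1/72; ⇒ 3j(4 1 3; -1 1 0)² = 5/126, sgn -1
B: Δ = 2!·6!·0!/9! = 1/252; Racah Σ t=1..1: t=1:−1/120 = -1/120; ⇒ 3j(4 1 3; -2 0 2)² = 1/21, sgn +1
I_A²/I_B² = (5/126)/(1/21) = 5/6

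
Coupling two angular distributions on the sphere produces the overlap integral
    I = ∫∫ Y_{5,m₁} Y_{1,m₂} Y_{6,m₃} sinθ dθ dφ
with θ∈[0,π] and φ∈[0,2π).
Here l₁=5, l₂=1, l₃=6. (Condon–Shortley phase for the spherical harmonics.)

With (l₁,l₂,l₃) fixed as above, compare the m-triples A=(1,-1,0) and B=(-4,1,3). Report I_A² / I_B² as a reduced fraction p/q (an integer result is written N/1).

l's match ⇒ only the (l;m) 3-j factors differ between A and B.
A: triangle coeff Δ(5,1,6) = 1/858; Σ_t [0,0]: t=0:+1/34560 = 1/34560; (3j)²=5/286 [(5 1 6; 1 -1 0)], sign=+1
B: triangle coeff Δ(5,1,6) = 1/858; Σ_t [0,0]: t=0:+1/725760 = 1/725760; (3j)²=1/286 [(5 1 6; -4 1 3)], sign=-1
I_A²/I_B² = (5/286)/(1/286) = 5/1

5/1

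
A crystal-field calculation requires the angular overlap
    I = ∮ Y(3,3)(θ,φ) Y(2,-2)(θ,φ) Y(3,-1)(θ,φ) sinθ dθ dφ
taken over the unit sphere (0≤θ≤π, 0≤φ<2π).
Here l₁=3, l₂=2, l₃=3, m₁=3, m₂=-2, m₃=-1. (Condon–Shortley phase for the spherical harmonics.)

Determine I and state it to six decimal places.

m-sum 0 ✓  L=8 even ✓  1≤3≤5 ✓
Π(2lᵢ+1) = 7×5×7 = 245
triangle coeff Δ(3,2,3) = 1/3780
Σ_t [0,2]: t=0:+1/24 t=1:−1/4 t=2:+1/24 = -1/6
(3j)²=4/105 [(3 2 3; 0 0 0)], sign=+1
Σ_t [0,0]: t=0:+1/96 = 1/96
(3j)²=1/42 [(3 2 3; 3 -2 -1)], sign=+1
⇒ 4πI² = 2/9
I = (+1)√(2/9/(4π)) = 0.13298076

0.132981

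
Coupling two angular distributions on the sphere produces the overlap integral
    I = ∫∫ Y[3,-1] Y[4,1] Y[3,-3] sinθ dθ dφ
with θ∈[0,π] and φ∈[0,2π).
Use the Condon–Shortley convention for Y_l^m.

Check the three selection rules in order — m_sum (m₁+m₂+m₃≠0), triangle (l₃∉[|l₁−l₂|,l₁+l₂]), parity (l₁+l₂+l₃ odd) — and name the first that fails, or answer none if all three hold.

m₁+m₂+m₃ = -1 + 1 − 3 = -3  ✗
triangle: |3−4|=1 ≤ l₃=3 ≤ 3+4=7
parity: l₁+l₂+l₃ = 10 is even

m_sum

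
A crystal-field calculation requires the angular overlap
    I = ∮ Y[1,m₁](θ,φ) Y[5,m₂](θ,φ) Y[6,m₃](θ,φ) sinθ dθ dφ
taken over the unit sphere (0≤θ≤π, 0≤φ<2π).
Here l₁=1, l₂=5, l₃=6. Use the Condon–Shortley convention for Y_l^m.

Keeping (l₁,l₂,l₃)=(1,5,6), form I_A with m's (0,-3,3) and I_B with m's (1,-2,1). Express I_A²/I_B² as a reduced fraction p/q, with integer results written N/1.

27/10

l's match ⇒ only the (l;m) 3-j factors differ between A and B.
A: triangle coeff Δ(1,5,6) = 1/858; Σ_t [0,0]: t=0:+1/80640 = 1/80640; (3j)²=9/286 [(1 5 6; 0 -3 3)], sign=-1
B: triangle coeff Δ(1,5,6) = 1/858; Σ_t [0,0]: t=0:+1/60480 = 1/60480; (3j)²=5/429 [(1 5 6; 1 -2 1)], sign=-1
I_A²/I_B² = (9/286)/(5/429) = 27/10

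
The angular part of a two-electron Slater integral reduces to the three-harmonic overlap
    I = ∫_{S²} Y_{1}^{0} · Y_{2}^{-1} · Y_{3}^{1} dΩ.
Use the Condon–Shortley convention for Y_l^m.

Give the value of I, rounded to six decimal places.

Checks pass: Σm=0; 6 even; l₃=3∈[1,3].
(2·1+1)(2·2+1)(2·3+1) = 105
Δ: 0! 2! 4! / 7! → 1/105
sum: t=0:+1/4 = 1/4
3j²(1 2 3; 0 0 0) = Δ·Π!·Σ² = 3/35  (sign -1)
sum: t=0:+1/6 = 1/6
3j²(1 2 3; 0 -1 1) = Δ·Π!·Σ² = 8/105  (sign +1)
combine: 4πI² = 105·3/35·8/105 = 24/35
take √, sign -1: I = -0.23359668

-0.233597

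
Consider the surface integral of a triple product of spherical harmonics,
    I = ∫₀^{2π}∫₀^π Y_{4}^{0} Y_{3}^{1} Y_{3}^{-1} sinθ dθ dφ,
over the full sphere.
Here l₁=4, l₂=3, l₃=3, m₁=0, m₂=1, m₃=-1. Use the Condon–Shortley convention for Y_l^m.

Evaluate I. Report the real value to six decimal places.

-0.025645

Checks pass: Σm=0; 10 even; l₃=3∈[1,7].
(2·4+1)(2·3+1)(2·3+1) = 441
Δ: 4! 4! 2! / 11! → 1/34650
sum: t=1:−1/72 t=2:+1/16 t=3:−1/72 = 5/144
3j²(4 3 3; 0 0 0) = Δ·Π!·Σ² = 2/77  (sign -1)
sum: t=2:+1/32 t=3:−1/36 t=4:+1/1152 = 5/1152
3j²(4 3 3; 0 1 -1) = Δ·Π!·Σ² = 1/1386  (sign +1)
combine: 4πI² = 441·2/77·1/1386 = 1/121
take √, sign -1: I = -0.02564498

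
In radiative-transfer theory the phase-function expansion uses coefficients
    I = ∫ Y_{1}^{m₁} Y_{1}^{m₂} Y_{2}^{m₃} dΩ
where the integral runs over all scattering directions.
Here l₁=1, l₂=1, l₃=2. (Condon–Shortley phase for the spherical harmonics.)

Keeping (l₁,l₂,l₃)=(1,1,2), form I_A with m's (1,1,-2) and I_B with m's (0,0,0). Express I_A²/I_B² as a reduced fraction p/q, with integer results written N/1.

l's match ⇒ only the (l;m) 3-j factors differ between A and B.
A: triangle coeff Δ(1,1,2) = 1/30; Σ_t [0,0]: t=0:+1/4 = 1/4; (3j)²=1/5 [(1 1 2; 1 1 -2)], sign=+1
B: triangle coeff Δ(1,1,2) = 1/30; Σ_t [0,0]: t=0:+1/1 = 1/1; (3j)²=2/15 [(1 1 2; 0 0 0)], sign=+1
I_A²/I_B² = (1/5)/(2/15) = 3/2

3/2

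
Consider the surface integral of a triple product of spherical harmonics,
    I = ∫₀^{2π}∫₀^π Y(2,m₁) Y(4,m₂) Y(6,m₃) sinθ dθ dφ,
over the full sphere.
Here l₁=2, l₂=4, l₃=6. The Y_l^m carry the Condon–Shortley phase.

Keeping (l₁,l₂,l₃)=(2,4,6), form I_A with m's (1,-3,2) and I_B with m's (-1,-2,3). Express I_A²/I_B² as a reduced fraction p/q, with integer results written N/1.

8/63

Same 2,4,6: normalisation and zero-m 3j drop out of the ratio.
A: Δ: 0! 4! 8! / 13! → 1/6435; sum: t=0:+1/30240 = 1/30240; 3j²(2 4 6; 1 -3 2) = Δ·Π!·Σ² = 32/6435  (sign +1)
B: Δ: 0! 4! 8! / 13! → 1/6435; sum: t=0:+1/8640 = 1/8640; 3j²(2 4 6; -1 -2 3) = Δ·Π!·Σ² = 28/715  (sign -1)
I_A²/I_B² = (32/6435)/(28/715) = 8/63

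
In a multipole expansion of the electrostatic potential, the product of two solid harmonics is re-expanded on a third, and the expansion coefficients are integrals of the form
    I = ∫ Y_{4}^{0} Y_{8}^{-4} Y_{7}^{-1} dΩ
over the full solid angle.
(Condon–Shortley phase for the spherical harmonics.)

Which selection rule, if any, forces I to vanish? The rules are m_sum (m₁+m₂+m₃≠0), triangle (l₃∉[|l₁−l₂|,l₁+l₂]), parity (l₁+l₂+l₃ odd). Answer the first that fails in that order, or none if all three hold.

m₁+m₂+m₃ = 0 − 4 − 1 = -5  ✗
triangle: |4−8|=4 ≤ l₃=7 ≤ 4+8=12
parity: l₁+l₂+l₃ = 19 is odd

m_sum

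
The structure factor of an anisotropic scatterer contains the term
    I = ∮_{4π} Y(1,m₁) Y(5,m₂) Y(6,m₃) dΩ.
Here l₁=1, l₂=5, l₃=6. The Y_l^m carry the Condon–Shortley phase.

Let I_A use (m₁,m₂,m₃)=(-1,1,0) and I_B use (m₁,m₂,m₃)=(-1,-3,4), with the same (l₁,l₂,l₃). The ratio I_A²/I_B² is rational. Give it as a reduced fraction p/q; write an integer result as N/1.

1/3

l's match ⇒ only the (l;m) 3-j factors differ between A and B.
A: triangle coeff Δ(1,5,6) = 1/858; Σ_t [0,0]: t=0:+1/34560 = 1/34560; (3j)²=5/286 [(1 5 6; -1 1 0)], sign=+1
B: triangle coeff Δ(1,5,6) = 1/858; Σ_t [0,0]: t=0:+1/161280 = 1/161280; (3j)²=15/286 [(1 5 6; -1 -3 4)], sign=+1
I_A²/I_B² = (5/286)/(15/286) = 1/3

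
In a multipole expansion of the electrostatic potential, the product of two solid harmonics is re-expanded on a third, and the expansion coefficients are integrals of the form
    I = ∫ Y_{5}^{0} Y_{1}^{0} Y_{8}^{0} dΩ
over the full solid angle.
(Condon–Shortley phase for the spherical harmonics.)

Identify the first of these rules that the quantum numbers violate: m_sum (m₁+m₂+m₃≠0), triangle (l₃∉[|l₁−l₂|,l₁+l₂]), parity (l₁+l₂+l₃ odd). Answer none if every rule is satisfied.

azimuthal sum: 0 + 0 + 0 = 0  ✓
4 ≤ 8 ≤ 6 (triangle on l)  ✗
L = 5 + 1 + 8 = 14 (even)

triangle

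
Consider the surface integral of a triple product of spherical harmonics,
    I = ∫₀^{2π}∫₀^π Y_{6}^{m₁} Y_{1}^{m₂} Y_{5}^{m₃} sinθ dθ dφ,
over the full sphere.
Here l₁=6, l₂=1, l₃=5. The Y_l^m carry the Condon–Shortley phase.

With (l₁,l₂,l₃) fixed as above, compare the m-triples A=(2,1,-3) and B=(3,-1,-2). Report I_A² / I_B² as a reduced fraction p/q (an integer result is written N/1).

Shared (l₁,l₂,l₃)=(6,1,5): N and (l;000)² cancel in I_A²/I_B².
A: Δ = 2!·10!·0!/13! = 1/858; Racah Σ t=2..2: t=2:+1/161280 = 1/161280; ⇒ 3j(6 1 5; 2 1 -3)² = 1/143, sgn +1
B: Δ = 2!·10!·0!/13! = 1/858; Racah Σ t=0..0: t=0:+1/60480 = 1/60480; ⇒ 3j(6 1 5; 3 -1 -2)² = 6/143, sgn -1
I_A²/I_B² = (1/143)/(6/143) = 1/6

1/6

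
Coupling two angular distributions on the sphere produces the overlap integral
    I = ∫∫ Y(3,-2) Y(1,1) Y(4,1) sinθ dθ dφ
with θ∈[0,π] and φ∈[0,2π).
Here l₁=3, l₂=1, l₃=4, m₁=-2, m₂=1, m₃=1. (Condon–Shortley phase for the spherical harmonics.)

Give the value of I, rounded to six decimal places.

-0.106622

Checks pass: Σm=0; 8 even; l₃=4∈[2,4].
(2·3+1)(2·1+1)(2·4+1) = 189
Δ: 0! 6! 2! / 9! → 1/252
sum: t=0:+1/36 = 1/36
3j²(3 1 4; 0 0 0) = Δ·Π!·Σ² = 4/63  (sign +1)
sum: t=0:+1/240 = 1/240
3j²(3 1 4; -2 1 1) = Δ·Π!·Σ² = 1/84  (sign -1)
combine: 4πI² = 189·4/63·1/84 = 1/7
take √, sign -1: I = -0.10662181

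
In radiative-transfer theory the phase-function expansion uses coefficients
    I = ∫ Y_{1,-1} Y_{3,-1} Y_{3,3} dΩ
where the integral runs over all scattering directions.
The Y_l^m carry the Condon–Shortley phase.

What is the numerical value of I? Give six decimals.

m-sum = -1 − 1 + 3 = 1 ≠ 0 ⇒ I = 0

0.000000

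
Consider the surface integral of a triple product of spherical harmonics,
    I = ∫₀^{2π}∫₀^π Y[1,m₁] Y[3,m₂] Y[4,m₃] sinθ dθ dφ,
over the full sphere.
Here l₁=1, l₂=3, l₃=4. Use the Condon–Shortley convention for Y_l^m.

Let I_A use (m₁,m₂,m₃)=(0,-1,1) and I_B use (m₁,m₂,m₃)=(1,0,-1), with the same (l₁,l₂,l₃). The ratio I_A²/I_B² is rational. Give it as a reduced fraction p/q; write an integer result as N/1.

3/2

l's match ⇒ only the (l;m) 3-j factors differ between A and B.
A: triangle coeff Δ(1,3,4) = 1/252; Σ_t [0,0]: t=0:+1/48 = 1/48; (3j)²=5/84 [(1 3 4; 0 -1 1)], sign=-1
B: triangle coeff Δ(1,3,4) = 1/252; Σ_t [0,0]: t=0:+1/72 = 1/72; (3j)²=5/126 [(1 3 4; 1 0 -1)], sign=-1
I_A²/I_B² = (5/84)/(5/126) = 3/2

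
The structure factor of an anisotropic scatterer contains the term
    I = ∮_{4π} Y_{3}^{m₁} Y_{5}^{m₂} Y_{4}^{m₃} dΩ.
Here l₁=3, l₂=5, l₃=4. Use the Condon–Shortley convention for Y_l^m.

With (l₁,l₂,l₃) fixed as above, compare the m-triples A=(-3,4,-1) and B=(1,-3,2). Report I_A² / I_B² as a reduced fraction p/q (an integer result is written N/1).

5/3

Same 3,5,4: normalisation and zero-m 3j drop out of the ratio.
A: Δ: 4! 2! 6! / 13! → 1/180180; sum: t=4:+1/5760 = 1/5760; 3j²(3 5 4; -3 4 -1) = Δ·Π!·Σ² = 9/286  (sign -1)
B: Δ: 4! 2! 6! / 13! → 1/180180; sum: t=0:+1/2304 t=1:−1/720 t=2:+1/5760 = -1/1280; 3j²(3 5 4; 1 -3 2) = Δ·Π!·Σ² = 27/1430  (sign -1)
I_A²/I_B² = (9/286)/(27/1430) = 5/3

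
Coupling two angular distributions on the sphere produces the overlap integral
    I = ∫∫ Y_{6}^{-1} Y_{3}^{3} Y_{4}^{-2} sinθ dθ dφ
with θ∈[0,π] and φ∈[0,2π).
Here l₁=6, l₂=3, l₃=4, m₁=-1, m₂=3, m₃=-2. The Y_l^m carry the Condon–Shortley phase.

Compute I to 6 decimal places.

l₁+l₂+l₃=13 is odd: 3j(l;000)=0 ⇒ I=0

0.000000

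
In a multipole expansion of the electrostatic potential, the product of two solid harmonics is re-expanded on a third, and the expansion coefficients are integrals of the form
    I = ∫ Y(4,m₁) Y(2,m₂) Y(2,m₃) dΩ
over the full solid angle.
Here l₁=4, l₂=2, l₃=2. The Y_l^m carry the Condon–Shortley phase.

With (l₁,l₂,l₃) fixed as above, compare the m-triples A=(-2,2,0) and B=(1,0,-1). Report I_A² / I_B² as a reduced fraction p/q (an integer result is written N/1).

1/2

Shared (l₁,l₂,l₃)=(4,2,2): N and (l;000)² cancel in I_A²/I_B².
A: Δ = 4!·4!·0!/9! = 1/630; Racah Σ t=4..4: t=4:+1/96 = 1/96; ⇒ 3j(4 2 2; -2 2 0)² = 1/42, sgn +1
B: Δ = 4!·4!·0!/9! = 1/630; Racah Σ t=2..2: t=2:+1/24 = 1/24; ⇒ 3j(4 2 2; 1 0 -1)² = 1/21, sgn -1
I_A²/I_B² = (1/42)/(1/21) = 1/2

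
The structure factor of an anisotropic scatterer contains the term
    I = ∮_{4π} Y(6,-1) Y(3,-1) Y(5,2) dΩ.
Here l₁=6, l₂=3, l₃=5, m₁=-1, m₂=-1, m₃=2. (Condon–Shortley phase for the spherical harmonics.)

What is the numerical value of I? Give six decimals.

0.080575

Rules hold: Σm=0, L=14 even, 3≤5≤9.
N = 13·7·11 = 1001
Δ = 4!·8!·2!/15! = 1/675675
Racah Σ t=1..3: t=1:−1/8640 t=2:+1/2304 t=3:−1/8640 = 7/34560
⇒ 3j(6 3 5; 0 0 0)² = 7/429, sgn -1
Racah Σ t=0..2: t=0:+1/241920 t=1:−1/8640 t=2:+1/5760 = 1/16128
⇒ 3j(6 3 5; -1 -1 2)² = 5/1001, sgn -1
4πI² = N·(3j₀)²·(3jₘ)² = 35/429
I = +1·√(0.0815851/4π) = 0.08057502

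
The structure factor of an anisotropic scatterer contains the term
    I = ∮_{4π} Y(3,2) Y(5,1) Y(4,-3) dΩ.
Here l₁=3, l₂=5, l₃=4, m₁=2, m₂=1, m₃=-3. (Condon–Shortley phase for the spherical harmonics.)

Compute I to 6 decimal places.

Checks pass: Σm=0; 12 even; l₃=4∈[2,8].
(2·3+1)(2·5+1)(2·4+1) = 693
Δ: 4! 2! 6! / 13! → 1/180180
sum: t=1:−1/576 t=2:+1/144 t=3:−1/576 = 1/288
3j²(3 5 4; 0 0 0) = Δ·Π!·Σ² = 20/1001  (sign +1)
sum: t=0:+1/17280 t=1:−1/1440 = -11/17280
3j²(3 5 4; 2 1 -3) = Δ·Π!·Σ² = 11/468  (sign +1)
combine: 4πI² = 693·20/1001·11/468 = 55/169
take √, sign +1: I = 0.16092854

0.160929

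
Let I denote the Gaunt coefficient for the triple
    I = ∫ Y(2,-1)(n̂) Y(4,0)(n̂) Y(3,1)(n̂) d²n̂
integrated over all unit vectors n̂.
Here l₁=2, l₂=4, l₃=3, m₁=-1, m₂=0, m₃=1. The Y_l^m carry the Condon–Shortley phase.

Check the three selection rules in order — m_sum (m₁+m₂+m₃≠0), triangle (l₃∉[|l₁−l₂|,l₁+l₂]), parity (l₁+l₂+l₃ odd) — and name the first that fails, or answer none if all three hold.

parity

azimuthal sum: -1 + 0 + 1 = 0  ✓
2 ≤ 3 ≤ 6 (triangle on l)  ✓
L = 2 + 4 + 3 = 9 (odd)  ✗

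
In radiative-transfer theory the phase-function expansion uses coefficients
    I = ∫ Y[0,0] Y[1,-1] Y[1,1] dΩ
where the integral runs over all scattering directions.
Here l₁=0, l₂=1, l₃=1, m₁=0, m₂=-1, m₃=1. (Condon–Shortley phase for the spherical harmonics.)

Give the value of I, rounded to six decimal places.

-0.282095

m-sum 0 ✓  L=2 even ✓  1≤1≤1 ✓
Π(2lᵢ+1) = 1×3×3 = 9
triangle coeff Δ(0,1,1) = 1/3
Σ_t [0,0]: t=0:+1/1 = 1/1
(3j)²=1/3 [(0 1 1; 0 0 0)], sign=-1
Σ_t [0,0]: t=0:+1/2 = 1/2
(3j)²=1/3 [(0 1 1; 0 -1 1)], sign=+1
⇒ 4πI² = 1/1
I = (-1)√(1/1/(4π)) = -0.28209479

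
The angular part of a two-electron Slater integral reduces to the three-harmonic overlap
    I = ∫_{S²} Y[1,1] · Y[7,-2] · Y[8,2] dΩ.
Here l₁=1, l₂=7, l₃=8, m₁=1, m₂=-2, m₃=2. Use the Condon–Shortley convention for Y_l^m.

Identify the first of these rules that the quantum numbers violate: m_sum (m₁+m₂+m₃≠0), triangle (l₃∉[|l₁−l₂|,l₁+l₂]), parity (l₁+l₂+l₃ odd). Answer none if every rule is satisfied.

m₁+m₂+m₃ = 1 − 2 + 2 = 1  ✗
triangle: |1−7|=6 ≤ l₃=8 ≤ 1+7=8
parity: l₁+l₂+l₃ = 16 is even

m_sum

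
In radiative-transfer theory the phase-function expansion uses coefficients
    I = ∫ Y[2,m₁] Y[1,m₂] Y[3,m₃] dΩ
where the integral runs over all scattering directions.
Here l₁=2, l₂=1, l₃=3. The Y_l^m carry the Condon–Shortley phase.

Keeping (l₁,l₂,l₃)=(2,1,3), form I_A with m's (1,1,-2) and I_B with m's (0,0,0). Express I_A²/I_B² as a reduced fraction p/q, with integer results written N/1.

10/9

Same 2,1,3: normalisation and zero-m 3j drop out of the ratio.
A: Δ: 0! 4! 2! / 7! → 1/105; sum: t=0:+1/12 = 1/12; 3j²(2 1 3; 1 1 -2) = Δ·Π!·Σ² = 2/21  (sign -1)
B: Δ: 0! 4! 2! / 7! → 1/105; sum: t=0:+1/4 = 1/4; 3j²(2 1 3; 0 0 0) = Δ·Π!·Σ² = 3/35  (sign -1)
I_A²/I_B² = (2/21)/(3/35) = 10/9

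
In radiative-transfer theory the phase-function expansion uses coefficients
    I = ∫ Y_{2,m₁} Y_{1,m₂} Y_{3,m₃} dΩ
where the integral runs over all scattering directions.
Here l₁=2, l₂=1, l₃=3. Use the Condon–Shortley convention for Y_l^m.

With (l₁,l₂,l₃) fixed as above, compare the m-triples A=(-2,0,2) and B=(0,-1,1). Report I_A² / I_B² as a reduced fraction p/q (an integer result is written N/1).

Same 2,1,3: normalisation and zero-m 3j drop out of the ratio.
A: Δ: 0! 4! 2! / 7! → 1/105; sum: t=0:+1/24 = 1/24; 3j²(2 1 3; -2 0 2) = Δ·Π!·Σ² = 1/21  (sign -1)
B: Δ: 0! 4! 2! / 7! → 1/105; sum: t=0:+1/8 = 1/8; 3j²(2 1 3; 0 -1 1) = Δ·Π!·Σ² = 2/35  (sign +1)
I_A²/I_B² = (1/21)/(2/35) = 5/6

5/6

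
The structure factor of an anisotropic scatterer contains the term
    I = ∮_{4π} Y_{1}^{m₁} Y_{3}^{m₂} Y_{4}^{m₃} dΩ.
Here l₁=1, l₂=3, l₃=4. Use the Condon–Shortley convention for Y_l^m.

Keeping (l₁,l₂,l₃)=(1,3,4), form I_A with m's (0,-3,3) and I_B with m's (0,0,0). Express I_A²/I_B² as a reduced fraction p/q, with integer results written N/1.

7/16

Shared (l₁,l₂,l₃)=(1,3,4): N and (l;000)² cancel in I_A²/I_B².
A: Δ = 0!·2!·6!/9! = 1/252; Racah Σ t=0..0: t=0:+1/720 = 1/720; ⇒ 3j(1 3 4; 0 -3 3)² = 1/36, sgn -1
B: Δ = 0!·2!·6!/9! = 1/252; Racah Σ t=0..0: t=0:+1/36 = 1/36; ⇒ 3j(1 3 4; 0 0 0)² = 4/63, sgn +1
I_A²/I_B² = (1/36)/(4/63) = 7/16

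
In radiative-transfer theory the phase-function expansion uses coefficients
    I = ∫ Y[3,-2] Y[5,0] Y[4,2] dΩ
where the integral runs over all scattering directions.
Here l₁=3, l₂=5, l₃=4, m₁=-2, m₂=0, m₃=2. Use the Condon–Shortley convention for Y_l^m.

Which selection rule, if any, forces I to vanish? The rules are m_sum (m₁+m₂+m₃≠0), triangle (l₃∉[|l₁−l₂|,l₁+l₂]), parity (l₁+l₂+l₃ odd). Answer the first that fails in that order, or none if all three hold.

Σmᵢ = 0  ✓
l₃∈[|l₁−l₂|,l₁+l₂]=[2,8], have l₃=4  ✓
Σlᵢ = 12 ⇒ even  ✓

none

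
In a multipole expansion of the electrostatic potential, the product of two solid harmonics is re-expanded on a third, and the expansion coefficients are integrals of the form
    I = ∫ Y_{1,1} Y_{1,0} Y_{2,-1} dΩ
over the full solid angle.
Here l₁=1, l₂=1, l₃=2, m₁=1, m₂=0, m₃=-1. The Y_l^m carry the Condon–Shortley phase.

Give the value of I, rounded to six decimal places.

-0.218510

Checks pass: Σm=0; 4 even; l₃=2∈[0,2].
(2·1+1)(2·1+1)(2·2+1) = 45
Δ: 0! 2! 2! / 5! → 1/30
sum: t=0:+1/1 = 1/1
3j²(1 1 2; 0 0 0) = Δ·Π!·Σ² = 2/15  (sign +1)
sum: t=0:+1/2 = 1/2
3j²(1 1 2; 1 0 -1) = Δ·Π!·Σ² = 1/10  (sign -1)
combine: 4πI² = 45·2/15·1/10 = 3/5
take √, sign -1: I = -0.21850969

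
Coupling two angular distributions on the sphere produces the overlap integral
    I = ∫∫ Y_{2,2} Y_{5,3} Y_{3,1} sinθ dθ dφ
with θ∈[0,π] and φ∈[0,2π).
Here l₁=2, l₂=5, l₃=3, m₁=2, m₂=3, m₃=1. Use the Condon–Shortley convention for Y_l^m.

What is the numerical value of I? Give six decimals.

2 + 3 + 1 = 6 ≠ 0: azimuthal integral kills it; I = 0

0.000000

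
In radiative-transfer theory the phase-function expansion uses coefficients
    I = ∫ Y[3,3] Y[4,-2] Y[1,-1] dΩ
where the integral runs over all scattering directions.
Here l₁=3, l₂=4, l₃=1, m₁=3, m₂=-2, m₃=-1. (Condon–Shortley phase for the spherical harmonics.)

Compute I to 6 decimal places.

m-sum 0 ✓  L=8 even ✓  1≤1≤7 ✓
Π(2lᵢ+1) = 7×9×3 = 189
triangle coeff Δ(3,4,1) = 1/252
Σ_t [3,3]: t=3:−1/36 = -1/36
(3j)²=4/63 [(3 4 1; 0 0 0)], sign=+1
Σ_t [0,0]: t=0:+1/1440 = 1/1440
(3j)²=1/252 [(3 4 1; 3 -2 -1)], sign=+1
⇒ 4πI² = 1/21
I = (+1)√(1/21/(4π)) = 0.06155813

0.061558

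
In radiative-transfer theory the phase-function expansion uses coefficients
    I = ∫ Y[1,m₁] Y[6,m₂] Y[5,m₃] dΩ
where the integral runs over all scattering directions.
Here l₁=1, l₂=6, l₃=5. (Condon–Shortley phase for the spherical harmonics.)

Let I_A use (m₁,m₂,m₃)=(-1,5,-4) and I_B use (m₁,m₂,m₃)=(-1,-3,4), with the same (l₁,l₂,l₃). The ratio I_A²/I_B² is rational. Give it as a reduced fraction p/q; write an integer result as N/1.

55/3

l's match ⇒ only the (l;m) 3-j factors differ between A and B.
A: triangle coeff Δ(1,6,5) = 1/858; Σ_t [2,2]: t=2:+1/725760 = 1/725760; (3j)²=5/78 [(1 6 5; -1 5 -4)], sign=-1
B: triangle coeff Δ(1,6,5) = 1/858; Σ_t [2,2]: t=2:+1/725760 = 1/725760; (3j)²=1/286 [(1 6 5; -1 -3 4)], sign=-1
I_A²/I_B² = (5/78)/(1/286) = 55/3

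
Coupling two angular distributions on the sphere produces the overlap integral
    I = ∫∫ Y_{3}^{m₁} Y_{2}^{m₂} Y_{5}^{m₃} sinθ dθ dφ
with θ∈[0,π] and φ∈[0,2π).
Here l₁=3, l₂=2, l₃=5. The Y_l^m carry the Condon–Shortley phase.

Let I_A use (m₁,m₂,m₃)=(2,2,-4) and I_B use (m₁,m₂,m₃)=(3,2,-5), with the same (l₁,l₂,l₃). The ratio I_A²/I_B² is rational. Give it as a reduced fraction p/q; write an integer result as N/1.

Same 3,2,5: normalisation and zero-m 3j drop out of the ratio.
A: Δ: 0! 6! 4! / 11! → 1/2310; sum: t=0:+1/2880 = 1/2880; 3j²(3 2 5; 2 2 -4) = Δ·Π!·Σ² = 3/55  (sign -1)
B: Δ: 0! 6! 4! / 11! → 1/2310; sum: t=0:+1/17280 = 1/17280; 3j²(3 2 5; 3 2 -5) = Δ·Π!·Σ² = 1/11  (sign +1)
I_A²/I_B² = (3/55)/(1/11) = 3/5

3/5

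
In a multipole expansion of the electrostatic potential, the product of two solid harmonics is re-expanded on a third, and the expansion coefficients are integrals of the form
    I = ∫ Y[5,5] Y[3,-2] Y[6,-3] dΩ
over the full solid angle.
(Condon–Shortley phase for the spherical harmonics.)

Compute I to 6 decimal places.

0.088266

Checks pass: Σm=0; 14 even; l₃=6∈[2,8].
(2·5+1)(2·3+1)(2·6+1) = 1001
Δ: 2! 8! 4! / 15! → 1/675675
sum: t=0:+1/8640 t=1:−1/2304 t=2:+1/8640 = -7/34560
3j²(5 3 6; 0 0 0) = Δ·Π!·Σ² = 7/429  (sign -1)
sum: t=0:+1/483840 = 1/483840
3j²(5 3 6; 5 -2 -3) = Δ·Π!·Σ² = 6/1001  (sign -1)
combine: 4πI² = 1001·7/429·6/1001 = 14/143
take √, sign +1: I = 0.08826552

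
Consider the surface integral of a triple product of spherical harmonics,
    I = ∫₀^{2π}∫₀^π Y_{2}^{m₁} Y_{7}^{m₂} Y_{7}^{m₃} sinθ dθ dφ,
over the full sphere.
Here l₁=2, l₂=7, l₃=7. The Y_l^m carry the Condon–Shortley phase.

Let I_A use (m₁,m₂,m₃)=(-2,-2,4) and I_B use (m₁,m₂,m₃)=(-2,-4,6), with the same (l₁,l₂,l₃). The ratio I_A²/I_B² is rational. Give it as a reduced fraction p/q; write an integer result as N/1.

l's match ⇒ only the (l;m) 3-j factors differ between A and B.
A: triangle coeff Δ(2,7,7) = 1/185640; Σ_t [2,2]: t=2:+1/8709120 = 1/8709120; (3j)²=55/3094 [(2 7 7; -2 -2 4)], sign=-1
B: triangle coeff Δ(2,7,7) = 1/185640; Σ_t [2,2]: t=2:+1/159667200 = 1/159667200; (3j)²=9/1190 [(2 7 7; -2 -4 6)], sign=-1
I_A²/I_B² = (55/3094)/(9/1190) = 275/117

275/117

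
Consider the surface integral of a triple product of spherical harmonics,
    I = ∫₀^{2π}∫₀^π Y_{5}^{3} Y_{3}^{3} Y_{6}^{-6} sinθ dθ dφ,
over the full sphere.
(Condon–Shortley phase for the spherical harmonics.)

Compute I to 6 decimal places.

Checks pass: Σm=0; 14 even; l₃=6∈[2,8].
(2·5+1)(2·3+1)(2·6+1) = 1001
Δ: 2! 8! 4! / 15! → 1/675675
sum: t=0:+1/8640 t=1:−1/2304 t=2:+1/8640 = -7/34560
3j²(5 3 6; 0 0 0) = Δ·Π!·Σ² = 7/429  (sign -1)
sum: t=2:+1/1935360 = 1/1935360
3j²(5 3 6; 3 3 -6) = Δ·Π!·Σ² = 1/91  (sign +1)
combine: 4πI² = 1001·7/429·1/91 = 7/39
take √, sign -1: I = -0.11951207

-0.119512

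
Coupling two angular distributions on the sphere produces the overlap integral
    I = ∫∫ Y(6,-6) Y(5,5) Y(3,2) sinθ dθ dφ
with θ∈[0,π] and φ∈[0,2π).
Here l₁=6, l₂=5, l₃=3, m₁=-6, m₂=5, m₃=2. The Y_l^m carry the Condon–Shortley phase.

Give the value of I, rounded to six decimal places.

m-sum = -6 + 5 + 2 = 1 ≠ 0 ⇒ I = 0

0.000000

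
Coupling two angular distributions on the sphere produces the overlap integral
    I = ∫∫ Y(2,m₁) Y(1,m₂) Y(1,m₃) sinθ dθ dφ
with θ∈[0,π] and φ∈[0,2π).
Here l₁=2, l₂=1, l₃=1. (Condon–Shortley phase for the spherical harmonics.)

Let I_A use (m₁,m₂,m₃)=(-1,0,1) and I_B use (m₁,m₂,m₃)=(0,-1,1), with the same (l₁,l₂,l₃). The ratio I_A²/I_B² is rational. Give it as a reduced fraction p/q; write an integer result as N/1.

Same 2,1,1: normalisation and zero-m 3j drop out of the ratio.
A: Δ: 2! 2! 0! / 5! → 1/30; sum: t=1:−1/2 = -1/2; 3j²(2 1 1; -1 0 1) = Δ·Π!·Σ² = 1/10  (sign -1)
B: Δ: 2! 2! 0! / 5! → 1/30; sum: t=0:+1/4 = 1/4; 3j²(2 1 1; 0 -1 1) = Δ·Π!·Σ² = 1/30  (sign +1)
I_A²/I_B² = (1/10)/(1/30) = 3/1

3/1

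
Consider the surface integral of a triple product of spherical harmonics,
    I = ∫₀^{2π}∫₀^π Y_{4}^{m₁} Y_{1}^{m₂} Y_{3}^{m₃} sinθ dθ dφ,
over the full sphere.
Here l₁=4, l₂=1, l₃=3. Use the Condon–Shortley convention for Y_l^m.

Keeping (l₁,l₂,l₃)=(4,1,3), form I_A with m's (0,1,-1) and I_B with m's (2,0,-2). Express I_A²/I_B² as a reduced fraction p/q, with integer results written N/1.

1/2

Same 4,1,3: normalisation and zero-m 3j drop out of the ratio.
A: Δ: 2! 6! 0! / 9! → 1/252; sum: t=2:+1/96 = 1/96; 3j²(4 1 3; 0 1 -1) = Δ·Π!·Σ² = 1/42  (sign +1)
B: Δ: 2! 6! 0! / 9! → 1/252; sum: t=1:−1/120 = -1/120; 3j²(4 1 3; 2 0 -2) = Δ·Π!·Σ² = 1/21  (sign +1)
I_A²/I_B² = (1/42)/(1/21) = 1/2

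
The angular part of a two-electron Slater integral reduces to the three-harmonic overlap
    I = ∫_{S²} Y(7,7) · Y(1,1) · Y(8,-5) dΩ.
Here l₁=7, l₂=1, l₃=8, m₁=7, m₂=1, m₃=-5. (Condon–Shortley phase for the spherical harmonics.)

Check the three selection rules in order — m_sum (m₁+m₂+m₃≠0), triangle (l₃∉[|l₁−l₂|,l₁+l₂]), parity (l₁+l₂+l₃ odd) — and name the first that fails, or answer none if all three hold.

m₁+m₂+m₃ = 7 + 1 − 5 = 3  ✗
triangle: |7−1|=6 ≤ l₃=8 ≤ 7+1=8
parity: l₁+l₂+l₃ = 16 is even

m_sum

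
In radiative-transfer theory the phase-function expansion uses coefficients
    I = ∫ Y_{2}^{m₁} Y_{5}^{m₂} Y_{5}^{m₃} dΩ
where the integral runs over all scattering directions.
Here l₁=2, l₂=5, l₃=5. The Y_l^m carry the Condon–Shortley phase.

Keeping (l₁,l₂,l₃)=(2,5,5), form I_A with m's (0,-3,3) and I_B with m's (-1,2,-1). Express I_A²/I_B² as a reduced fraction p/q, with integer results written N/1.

Same 2,5,5: normalisation and zero-m 3j drop out of the ratio.
A: Δ: 2! 2! 8! / 13! → 1/38610; sum: t=0:+1/5760 t=1:−1/5040 t=2:+1/161280 = -1/53760; 3j²(2 5 5; 0 -3 3) = Δ·Π!·Σ² = 1/4290  (sign -1)
B: Δ: 2! 2! 8! / 13! → 1/38610; sum: t=1:−1/2880 t=2:+1/1440 = 1/2880; 3j²(2 5 5; -1 2 -1) = Δ·Π!·Σ² = 7/715  (sign +1)
I_A²/I_B² = (1/4290)/(7/715) = 1/42

1/42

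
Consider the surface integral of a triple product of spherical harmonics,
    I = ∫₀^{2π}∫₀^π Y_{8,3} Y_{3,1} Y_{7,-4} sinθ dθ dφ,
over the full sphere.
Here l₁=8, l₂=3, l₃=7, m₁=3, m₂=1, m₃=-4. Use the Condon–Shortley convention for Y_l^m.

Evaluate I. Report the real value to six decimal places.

0.147305

m-sum 0 ✓  L=18 even ✓  5≤7≤11 ✓
Π(2lᵢ+1) = 17×7×15 = 1785
triangle coeff Δ(8,3,7) = 1/5290740
Σ_t [1,3]: t=1:−1/7257600 t=2:+1/2073600 t=3:−1/7257600 = 1/4838400
(3j)²=252/20995 [(8 3 7; 0 0 0)], sign=-1
Σ_t [2,4]: t=2:+1/17418240 t=3:−1/43545600 t=4:+1/1916006400 = 67/1916006400
(3j)²=4489/352716 [(8 3 7; 3 1 -4)], sign=-1
⇒ 4πI² = 282807/1037153
I = (+1)√(282807/1037153/(4π)) = 0.14730542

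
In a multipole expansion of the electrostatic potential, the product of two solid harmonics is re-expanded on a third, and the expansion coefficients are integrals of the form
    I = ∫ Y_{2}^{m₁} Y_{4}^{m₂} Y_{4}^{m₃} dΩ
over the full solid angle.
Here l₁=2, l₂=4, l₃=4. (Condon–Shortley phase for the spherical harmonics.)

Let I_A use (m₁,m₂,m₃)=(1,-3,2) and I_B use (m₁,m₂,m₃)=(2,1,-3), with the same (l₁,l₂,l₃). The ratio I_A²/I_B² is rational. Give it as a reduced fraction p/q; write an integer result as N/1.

25/18

l's match ⇒ only the (l;m) 3-j factors differ between A and B.
A: triangle coeff Δ(2,4,4) = 1/13860; Σ_t [0,1]: t=0:+1/240 t=1:−1/1440 = 1/288; (3j)²=5/132 [(2 4 4; 1 -3 2)], sign=+1
B: triangle coeff Δ(2,4,4) = 1/13860; Σ_t [0,0]: t=0:+1/480 = 1/480; (3j)²=3/110 [(2 4 4; 2 1 -3)], sign=-1
I_A²/I_B² = (5/132)/(3/110) = 25/18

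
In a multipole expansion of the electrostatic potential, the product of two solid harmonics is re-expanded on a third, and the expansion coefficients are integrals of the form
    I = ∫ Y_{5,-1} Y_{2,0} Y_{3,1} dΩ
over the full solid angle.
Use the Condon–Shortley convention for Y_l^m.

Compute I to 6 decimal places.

Checks pass: Σm=0; 10 even; l₃=3∈[3,7].
(2·5+1)(2·2+1)(2·3+1) = 385
Δ: 4! 6! 0! / 11! → 1/2310
sum: t=2:+1/144 = 1/144
3j²(5 2 3; 0 0 0) = Δ·Π!·Σ² = 10/231  (sign -1)
sum: t=2:+1/192 = 1/192
3j²(5 2 3; -1 0 1) = Δ·Π!·Σ² = 3/77  (sign +1)
combine: 4πI² = 385·10/231·3/77 = 50/77
take √, sign -1: I = -0.22731846

-0.227318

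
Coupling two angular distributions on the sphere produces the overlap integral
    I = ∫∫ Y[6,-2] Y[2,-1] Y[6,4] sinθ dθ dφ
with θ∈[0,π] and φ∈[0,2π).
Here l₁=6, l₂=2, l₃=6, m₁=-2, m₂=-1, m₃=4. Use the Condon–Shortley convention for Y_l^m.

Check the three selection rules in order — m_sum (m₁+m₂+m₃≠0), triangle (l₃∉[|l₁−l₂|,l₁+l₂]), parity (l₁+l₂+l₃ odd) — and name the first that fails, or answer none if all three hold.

m₁+m₂+m₃ = -2 − 1 + 4 = 1  ✗
triangle: |6−2|=4 ≤ l₃=6 ≤ 6+2=8
parity: l₁+l₂+l₃ = 14 is even

m_sum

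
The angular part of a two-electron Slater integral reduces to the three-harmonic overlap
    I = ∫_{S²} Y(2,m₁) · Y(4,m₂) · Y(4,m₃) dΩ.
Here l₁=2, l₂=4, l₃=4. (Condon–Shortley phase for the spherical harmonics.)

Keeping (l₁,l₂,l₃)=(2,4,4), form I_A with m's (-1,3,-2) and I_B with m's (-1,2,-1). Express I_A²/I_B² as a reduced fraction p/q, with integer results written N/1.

Shared (l₁,l₂,l₃)=(2,4,4): N and (l;000)² cancel in I_A²/I_B².
A: Δ = 2!·2!·6!/11! = 1/13860; Racah Σ t=1..2: t=1:−1/1440 t=2:+1/240 = 1/288; ⇒ 3j(2 4 4; -1 3 -2)² = 5/132, sgn +1
B: Δ = 2!·2!·6!/11! = 1/13860; Racah Σ t=1..2: t=1:−1/240 t=2:+1/96 = 1/160; ⇒ 3j(2 4 4; -1 2 -1)² = 27/1540, sgn -1
I_A²/I_B² = (5/132)/(27/1540) = 175/81

175/81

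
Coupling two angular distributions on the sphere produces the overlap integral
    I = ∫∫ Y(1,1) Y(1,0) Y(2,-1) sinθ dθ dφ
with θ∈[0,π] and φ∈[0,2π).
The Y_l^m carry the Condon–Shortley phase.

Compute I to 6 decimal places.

m-sum 0 ✓  L=4 even ✓  0≤2≤2 ✓
Π(2lᵢ+1) = 3×3×5 = 45
triangle coeff Δ(1,1,2) = 1/30
Σ_t [0,0]: t=0:+1/1 = 1/1
(3j)²=2/15 [(1 1 2; 0 0 0)], sign=+1
Σ_t [0,0]: t=0:+1/2 = 1/2
(3j)²=1/10 [(1 1 2; 1 0 -1)], sign=-1
⇒ 4πI² = 3/5
I = (-1)√(3/5/(4π)) = -0.21850969

-0.218510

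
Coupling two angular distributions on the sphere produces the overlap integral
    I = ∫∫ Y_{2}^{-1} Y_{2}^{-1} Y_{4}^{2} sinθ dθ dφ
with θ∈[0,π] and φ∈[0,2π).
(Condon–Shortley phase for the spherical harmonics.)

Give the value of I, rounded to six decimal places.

0.254875

Rules hold: Σm=0, L=8 even, 0≤4≤4.
N = 5·5·9 = 225
Δ = 0!·4!·4!/9! = 1/630
Racah Σ t=0..0: t=0:+1/16 = 1/16
⇒ 3j(2 2 4; 0 0 0)² = 2/35, sgn +1
Racah Σ t=0..0: t=0:+1/36 = 1/36
⇒ 3j(2 2 4; -1 -1 2)² = 4/63, sgn +1
4πI² = N·(3j₀)²·(3jₘ)² = 40/49
I = +1·√(0.816327/4π) = 0.25487487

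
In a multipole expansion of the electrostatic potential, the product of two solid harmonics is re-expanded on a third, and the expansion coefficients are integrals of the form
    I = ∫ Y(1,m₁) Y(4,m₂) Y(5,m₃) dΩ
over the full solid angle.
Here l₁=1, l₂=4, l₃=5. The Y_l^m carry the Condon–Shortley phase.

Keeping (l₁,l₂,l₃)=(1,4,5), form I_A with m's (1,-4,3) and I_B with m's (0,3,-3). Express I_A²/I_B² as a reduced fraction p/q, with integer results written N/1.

1/16

Same 1,4,5: normalisation and zero-m 3j drop out of the ratio.
A: Δ: 0! 2! 8! / 11! → 1/495; sum: t=0:+1/80640 = 1/80640; 3j²(1 4 5; 1 -4 3) = Δ·Π!·Σ² = 1/495  (sign +1)
B: Δ: 0! 2! 8! / 11! → 1/495; sum: t=0:+1/5040 = 1/5040; 3j²(1 4 5; 0 3 -3) = Δ·Π!·Σ² = 16/495  (sign +1)
I_A²/I_B² = (1/495)/(16/495) = 1/16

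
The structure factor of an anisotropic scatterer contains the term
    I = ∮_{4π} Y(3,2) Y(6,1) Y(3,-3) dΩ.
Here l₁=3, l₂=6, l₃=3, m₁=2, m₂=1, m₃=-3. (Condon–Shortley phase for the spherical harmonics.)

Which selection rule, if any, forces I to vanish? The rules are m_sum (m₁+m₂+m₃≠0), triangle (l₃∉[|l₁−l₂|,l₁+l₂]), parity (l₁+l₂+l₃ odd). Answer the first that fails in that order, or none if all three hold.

azimuthal sum: 2 + 1 − 3 = 0  ✓
3 ≤ 3 ≤ 9 (triangle on l)  ✓
L = 3 + 6 + 3 = 12 (even)  ✓

none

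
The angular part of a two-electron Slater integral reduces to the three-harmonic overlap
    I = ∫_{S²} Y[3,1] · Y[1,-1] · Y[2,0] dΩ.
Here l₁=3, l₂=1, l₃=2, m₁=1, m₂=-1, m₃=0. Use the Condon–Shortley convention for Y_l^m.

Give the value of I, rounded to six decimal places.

-0.202301

m-sum 0 ✓  L=6 even ✓  2≤2≤4 ✓
Π(2lᵢ+1) = 7×3×5 = 105
triangle coeff Δ(3,1,2) = 1/105
Σ_t [1,1]: t=1:−1/4 = -1/4
(3j)²=3/35 [(3 1 2; 0 0 0)], sign=-1
Σ_t [0,0]: t=0:+1/8 = 1/8
(3j)²=2/35 [(3 1 2; 1 -1 0)], sign=+1
⇒ 4πI² = 18/35
I = (-1)√(18/35/(4π)) = -0.20230066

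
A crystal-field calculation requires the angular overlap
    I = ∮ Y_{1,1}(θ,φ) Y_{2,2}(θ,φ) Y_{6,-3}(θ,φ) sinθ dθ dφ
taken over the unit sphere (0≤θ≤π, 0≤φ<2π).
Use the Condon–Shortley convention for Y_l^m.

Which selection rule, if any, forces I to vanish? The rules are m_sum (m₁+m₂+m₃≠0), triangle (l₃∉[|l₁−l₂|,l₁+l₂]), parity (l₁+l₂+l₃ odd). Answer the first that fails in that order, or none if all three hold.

azimuthal sum: 1 + 2 − 3 = 0  ✓
1 ≤ 6 ≤ 3 (triangle on l)  ✗
L = 1 + 2 + 6 = 9 (odd)

triangle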